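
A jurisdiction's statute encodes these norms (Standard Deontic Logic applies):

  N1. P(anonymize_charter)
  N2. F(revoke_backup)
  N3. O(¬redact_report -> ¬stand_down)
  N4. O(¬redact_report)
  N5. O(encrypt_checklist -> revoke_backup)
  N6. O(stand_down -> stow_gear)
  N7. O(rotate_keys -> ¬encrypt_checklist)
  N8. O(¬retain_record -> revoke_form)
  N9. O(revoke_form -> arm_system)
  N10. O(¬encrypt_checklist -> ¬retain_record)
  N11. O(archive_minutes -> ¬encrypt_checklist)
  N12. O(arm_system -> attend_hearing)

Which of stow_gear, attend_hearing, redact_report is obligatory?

attend_hearing

F(revoke_backup) at premise 2 means O(¬revoke_backup).
Premise 5, O(encrypt_checklist -> revoke_backup), contraposes to O(¬revoke_backup -> ¬encrypt_checklist); with O(¬revoke_backup) we get O(¬encrypt_checklist).
From O(¬encrypt_checklist) and premise 10, O(¬encrypt_checklist -> ¬retain_record), we obtain O(¬retain_record).
From O(¬retain_record) and premise 8, O(¬retain_record -> revoke_form), we obtain O(revoke_form).
Premise 9 is O(revoke_form -> arm_system); since O(revoke_form), deontic closure gives O(arm_system).
Applying K to premise 12 (O(arm_system -> attend_hearing)) and O(arm_system) yields O(attend_hearing).
So O(attend_hearing) holds — attend_hearing is obligatory. None of the other listed options is made obligatory by any chain of premises.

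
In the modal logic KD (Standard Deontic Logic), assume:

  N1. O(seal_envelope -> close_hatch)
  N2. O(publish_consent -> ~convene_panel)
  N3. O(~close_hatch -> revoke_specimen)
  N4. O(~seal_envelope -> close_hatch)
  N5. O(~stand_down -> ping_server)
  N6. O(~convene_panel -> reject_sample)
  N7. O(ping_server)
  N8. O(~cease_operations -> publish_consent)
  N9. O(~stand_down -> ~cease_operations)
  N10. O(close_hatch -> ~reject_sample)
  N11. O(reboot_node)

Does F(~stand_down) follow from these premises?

Premises 1 and 4 cover both cases: O(seal_envelope -> close_hatch) and O(~seal_envelope -> close_hatch). Since seal_envelope ∨ ~seal_envelope is a tautology, O(close_hatch) follows.
From O(close_hatch) and premise 10, O(close_hatch -> ~reject_sample), we obtain O(~reject_sample).
Premise 6 is O(~convene_panel -> reject_sample); contrapositively O(~reject_sample -> convene_panel). Since O(~reject_sample) holds, K gives O(convene_panel).
Premise 2 is O(publish_consent -> ~convene_panel); contrapositively O(convene_panel -> ~publish_consent). Since O(convene_panel) holds, K gives O(~publish_consent).
The contrapositive of premise 8 (O(~cease_operations -> publish_consent)) is O(~publish_consent -> cease_operations), and O(~publish_consent) is already established, so O(cease_operations).
Premise 9, O(~stand_down -> ~cease_operations), contraposes to O(cease_operations -> stand_down); with O(cease_operations) we get O(stand_down).
Premises 3, 5, 7, 11 do not contribute to this derivation.
So O(stand_down) holds, i.e. F(~stand_down). The claim follows.

Yes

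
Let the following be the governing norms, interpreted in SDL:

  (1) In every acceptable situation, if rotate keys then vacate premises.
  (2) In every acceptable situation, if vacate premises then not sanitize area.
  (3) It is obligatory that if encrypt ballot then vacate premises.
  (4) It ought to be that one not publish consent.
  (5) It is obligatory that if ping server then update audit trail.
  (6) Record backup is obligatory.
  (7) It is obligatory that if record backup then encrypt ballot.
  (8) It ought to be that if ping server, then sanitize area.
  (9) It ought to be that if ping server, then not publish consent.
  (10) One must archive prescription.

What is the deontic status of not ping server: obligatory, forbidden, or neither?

Premise 6 gives O(record_backup).
With premise 7, O(record_backup → encrypt_ballot), the K-axiom yields O(encrypt_ballot).
Applying K to premise 3 (O(encrypt_ballot → vacate_premises)) and O(encrypt_ballot) yields O(vacate_premises).
From O(vacate_premises) and premise 2, O(vacate_premises → ¬sanitize_area), we obtain O(¬sanitize_area).
Premise 8 is O(ping_server → sanitize_area); contrapositively O(¬sanitize_area → ¬ping_server). Since O(¬sanitize_area) holds, K gives O(¬ping_server).
Premises 1, 4, 5, 9, 10 do not contribute to this derivation.
Hence ¬ping_server is obligatory.

Obligatory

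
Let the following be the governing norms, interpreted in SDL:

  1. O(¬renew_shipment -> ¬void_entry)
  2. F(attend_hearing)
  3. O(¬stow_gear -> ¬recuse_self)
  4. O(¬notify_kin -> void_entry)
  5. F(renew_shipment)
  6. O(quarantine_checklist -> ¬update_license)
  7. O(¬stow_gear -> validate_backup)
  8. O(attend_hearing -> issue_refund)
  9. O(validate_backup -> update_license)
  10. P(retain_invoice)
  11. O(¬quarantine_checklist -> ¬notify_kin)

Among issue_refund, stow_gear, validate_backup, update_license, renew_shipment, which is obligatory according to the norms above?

stow_gear

Premise 5, F(renew_shipment), is equivalent to O(¬renew_shipment).
Applying K to premise 1 (O(¬renew_shipment -> ¬void_entry)) and O(¬renew_shipment) yields O(¬void_entry).
Premise 4, O(¬notify_kin -> void_entry), contraposes to O(¬void_entry -> notify_kin); with O(¬void_entry) we get O(notify_kin).
The contrapositive of premise 11 (O(¬quarantine_checklist -> ¬notify_kin)) is O(notify_kin -> quarantine_checklist), and O(notify_kin) is already established, so O(quarantine_checklist).
With premise 6, O(quarantine_checklist -> ¬update_license), the K-axiom yields O(¬update_license).
Premise 9, O(validate_backup -> update_license), contraposes to O(¬update_license -> ¬validate_backup); with O(¬update_license) we get O(¬validate_backup).
Premise 7 is O(¬stow_gear -> validate_backup); contrapositively O(¬validate_backup -> stow_gear). Since O(¬validate_backup) holds, K gives O(stow_gear).
So O(stow_gear) holds — stow_gear is obligatory. None of the other listed options is made obligatory by any chain of premises.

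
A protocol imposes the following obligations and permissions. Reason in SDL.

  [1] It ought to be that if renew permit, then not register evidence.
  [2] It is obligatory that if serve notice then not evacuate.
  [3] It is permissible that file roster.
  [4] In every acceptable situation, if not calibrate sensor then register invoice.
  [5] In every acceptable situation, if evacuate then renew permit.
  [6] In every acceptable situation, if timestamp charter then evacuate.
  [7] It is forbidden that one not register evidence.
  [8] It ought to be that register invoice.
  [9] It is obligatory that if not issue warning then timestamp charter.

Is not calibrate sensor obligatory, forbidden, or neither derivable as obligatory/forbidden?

Neither

Premise 4 is O(¬calibrate_sensor → register_invoice); even if O(register_invoice) held, inferring O(¬calibrate_sensor) would be affirming the consequent — invalid.
No premise or chain of K-axiom applications forces O(¬calibrate_sensor), and none forces O(calibrate_sensor). So ¬calibrate_sensor is neither obligatory nor forbidden under these norms.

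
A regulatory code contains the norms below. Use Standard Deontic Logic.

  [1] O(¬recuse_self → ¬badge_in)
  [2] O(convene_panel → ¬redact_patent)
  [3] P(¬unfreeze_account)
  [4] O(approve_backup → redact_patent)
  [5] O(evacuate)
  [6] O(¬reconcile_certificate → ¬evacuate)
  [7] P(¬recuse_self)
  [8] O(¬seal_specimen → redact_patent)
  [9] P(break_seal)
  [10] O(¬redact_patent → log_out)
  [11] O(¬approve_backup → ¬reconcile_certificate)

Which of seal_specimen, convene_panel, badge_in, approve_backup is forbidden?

From premise 5 we have O(evacuate).
Premise 6, O(¬reconcile_certificate → ¬evacuate), contraposes to O(evacuate → reconcile_certificate); with O(evacuate) we get O(reconcile_certificate).
Premise 11, O(¬approve_backup → ¬reconcile_certificate), contraposes to O(reconcile_certificate → approve_backup); with O(reconcile_certificate) we get O(approve_backup).
Premise 4 is O(approve_backup → redact_patent); since O(approve_backup), deontic closure gives O(redact_patent).
Premise 2, O(convene_panel → ¬redact_patent), contraposes to O(redact_patent → ¬convene_panel); with O(redact_patent) we get O(¬convene_panel).
So O(¬convene_panel) holds, i.e. convene_panel is forbidden. None of the other listed options is forbidden under the premises.

convene_panel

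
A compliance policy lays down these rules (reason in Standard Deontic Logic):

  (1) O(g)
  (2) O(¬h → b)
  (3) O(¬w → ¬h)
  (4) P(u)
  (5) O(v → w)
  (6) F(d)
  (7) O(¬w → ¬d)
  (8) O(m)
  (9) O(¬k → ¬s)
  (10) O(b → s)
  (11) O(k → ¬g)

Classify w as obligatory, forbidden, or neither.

Premise 1 gives O(g).
Premise 11 is O(k → ¬g); contrapositively O(g → ¬k). Since O(g) holds, K gives O(¬k).
From O(¬k) and premise 9, O(¬k → ¬s), we obtain O(¬s).
Premise 10, O(b → s), contraposes to O(¬s → ¬b); with O(¬s) we get O(¬b).
Premise 2, O(¬h → b), contraposes to O(¬b → h); with O(¬b) we get O(h).
The contrapositive of premise 3 (O(¬w → ¬h)) is O(h → w), and O(h) is already established, so O(w).
Premises 4, 5, 6, 7, 8 do not contribute to this derivation.
Hence w is obligatory.

Obligatory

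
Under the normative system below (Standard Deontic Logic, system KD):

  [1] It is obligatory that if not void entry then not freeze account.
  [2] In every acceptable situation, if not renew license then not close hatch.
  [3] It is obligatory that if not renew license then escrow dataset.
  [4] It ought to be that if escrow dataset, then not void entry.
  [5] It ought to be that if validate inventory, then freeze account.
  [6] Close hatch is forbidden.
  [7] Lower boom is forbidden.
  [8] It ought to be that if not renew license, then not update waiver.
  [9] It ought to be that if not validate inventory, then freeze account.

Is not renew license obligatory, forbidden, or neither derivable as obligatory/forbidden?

Forbidden

By case analysis on ¬validate_inventory: premise 9 gives O(¬validate_inventory → freeze_account) and premise 5 gives O(validate_inventory → freeze_account), so O(freeze_account) either way.
The contrapositive of premise 1 (O(¬void_entry → ¬freeze_account)) is O(freeze_account → void_entry), and O(freeze_account) is already established, so O(void_entry).
Premise 4, O(escrow_dataset → ¬void_entry), contraposes to O(void_entry → ¬escrow_dataset); with O(void_entry) we get O(¬escrow_dataset).
The contrapositive of premise 3 (O(¬renew_license → escrow_dataset)) is O(¬escrow_dataset → renew_license), and O(¬escrow_dataset) is already established, so O(renew_license).
Premises 2, 6, 7, 8 do not contribute to this derivation.
Thus O(renew_license), which is F(¬renew_license): ¬renew_license is forbidden.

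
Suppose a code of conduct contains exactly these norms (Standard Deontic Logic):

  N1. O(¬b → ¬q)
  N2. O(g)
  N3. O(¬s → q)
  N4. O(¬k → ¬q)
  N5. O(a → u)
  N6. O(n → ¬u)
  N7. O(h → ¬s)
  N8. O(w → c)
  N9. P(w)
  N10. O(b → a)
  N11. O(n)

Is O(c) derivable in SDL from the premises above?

No

Premise 8 is O(w → c), but O(w) is not derivable from the premises (the permission P(w) asserts only ¬O(¬w), not O(w)), so it does not yield O(c).
No other premise forces O(c). An ideal world satisfying every premise can still have c false, so O(c) is not derivable.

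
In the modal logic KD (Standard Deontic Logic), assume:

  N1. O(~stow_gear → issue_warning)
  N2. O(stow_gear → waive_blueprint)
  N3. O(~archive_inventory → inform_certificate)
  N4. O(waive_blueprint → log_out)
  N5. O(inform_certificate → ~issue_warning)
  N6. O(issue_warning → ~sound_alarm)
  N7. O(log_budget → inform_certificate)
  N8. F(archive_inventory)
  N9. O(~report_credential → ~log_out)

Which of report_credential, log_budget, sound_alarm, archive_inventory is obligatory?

F(archive_inventory) at premise 8 means O(~archive_inventory).
Applying K to premise 3 (O(~archive_inventory → inform_certificate)) and O(~archive_inventory) yields O(inform_certificate).
From O(inform_certificate) and premise 5, O(inform_certificate → ~issue_warning), we obtain O(~issue_warning).
The contrapositive of premise 1 (O(~stow_gear → issue_warning)) is O(~issue_warning → stow_gear), and O(~issue_warning) is already established, so O(stow_gear).
From O(stow_gear) and premise 2, O(stow_gear → waive_blueprint), we obtain O(waive_blueprint).
Premise 4 is O(waive_blueprint → log_out); since O(waive_blueprint), deontic closure gives O(log_out).
Premise 9 is O(~report_credential → ~log_out); contrapositively O(log_out → report_credential). Since O(log_out) holds, K gives O(report_credential).
So O(report_credential) holds — report_credential is obligatory. None of the other listed options is made obligatory by any chain of premises.

report_credential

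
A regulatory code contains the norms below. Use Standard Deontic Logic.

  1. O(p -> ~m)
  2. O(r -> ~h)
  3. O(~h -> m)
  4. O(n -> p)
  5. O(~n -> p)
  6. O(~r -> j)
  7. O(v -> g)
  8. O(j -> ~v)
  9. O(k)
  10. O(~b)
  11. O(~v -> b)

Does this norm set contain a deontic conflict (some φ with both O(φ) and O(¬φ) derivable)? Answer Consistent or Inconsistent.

Premises 5 and 4 cover both cases: O(~n -> p) and O(n -> p). Since ~n ∨ n is a tautology, O(p) follows.
With premise 1, O(p -> ~m), the K-axiom yields O(~m).
Premise 3, O(~h -> m), contraposes to O(~m -> h); with O(~m) we get O(h).
The contrapositive of premise 2 (O(r -> ~h)) is O(h -> ~r), and O(h) is already established, so O(~r).
From O(~r) and premise 6, O(~r -> j), we obtain O(j).
From O(j) and premise 8, O(j -> ~v), we obtain O(~v).
Premise 11 is O(~v -> b); since O(~v), deontic closure gives O(b).
Yet premise 10 states O(~b).
We now have both O(b) and O(~b) — b is simultaneously obligatory and forbidden, violating the D-axiom.

Inconsistent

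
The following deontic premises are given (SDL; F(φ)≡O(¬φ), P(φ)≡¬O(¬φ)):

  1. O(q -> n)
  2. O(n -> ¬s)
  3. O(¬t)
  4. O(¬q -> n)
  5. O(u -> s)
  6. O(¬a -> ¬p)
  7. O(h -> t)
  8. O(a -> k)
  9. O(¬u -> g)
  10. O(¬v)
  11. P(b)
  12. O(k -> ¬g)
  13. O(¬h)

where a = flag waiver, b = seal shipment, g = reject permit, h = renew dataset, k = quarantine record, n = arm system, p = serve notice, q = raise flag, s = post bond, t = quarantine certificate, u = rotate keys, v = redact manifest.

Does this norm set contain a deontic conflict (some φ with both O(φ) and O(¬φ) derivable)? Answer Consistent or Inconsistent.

Premise 7 is O(h -> t), but O(h) is not derivable from the premises, so it does not yield O(t).
So O(t) is not derivable, and the apparent clash with O(¬t) does not arise.
A world satisfying every obligation exists (e.g. a=false, b=false, g=true, h=false, k=false, n=true, p=false, q=false, s=false, t=false, u=false, v=false); no atom is both obligatory and forbidden, so the set is consistent.

Consistent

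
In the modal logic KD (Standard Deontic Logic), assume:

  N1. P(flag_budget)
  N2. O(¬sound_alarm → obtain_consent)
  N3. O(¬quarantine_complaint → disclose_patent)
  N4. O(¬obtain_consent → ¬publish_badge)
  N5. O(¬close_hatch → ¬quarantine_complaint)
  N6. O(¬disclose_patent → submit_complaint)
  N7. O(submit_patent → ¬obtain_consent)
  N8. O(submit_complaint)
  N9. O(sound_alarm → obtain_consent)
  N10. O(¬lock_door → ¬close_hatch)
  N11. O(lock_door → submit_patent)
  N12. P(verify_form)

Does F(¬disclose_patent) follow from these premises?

Yes

Premises 2 and 9 are O(¬sound_alarm → obtain_consent) and O(sound_alarm → obtain_consent); every ideal world satisfies ¬sound_alarm or sound_alarm, so in either case obtain_consent holds — hence O(obtain_consent).
Premise 7 is O(submit_patent → ¬obtain_consent); contrapositively O(obtain_consent → ¬submit_patent). Since O(obtain_consent) holds, K gives O(¬submit_patent).
The contrapositive of premise 11 (O(lock_door → submit_patent)) is O(¬submit_patent → ¬lock_door), and O(¬submit_patent) is already established, so O(¬lock_door).
Applying K to premise 10 (O(¬lock_door → ¬close_hatch)) and O(¬lock_door) yields O(¬close_hatch).
Applying K to premise 5 (O(¬close_hatch → ¬quarantine_complaint)) and O(¬close_hatch) yields O(¬quarantine_complaint).
From O(¬quarantine_complaint) and premise 3, O(¬quarantine_complaint → disclose_patent), we obtain O(disclose_patent).
Premises 1, 4, 6, 8, 12 do not contribute to this derivation.
So O(disclose_patent) holds, i.e. F(¬disclose_patent). The claim follows.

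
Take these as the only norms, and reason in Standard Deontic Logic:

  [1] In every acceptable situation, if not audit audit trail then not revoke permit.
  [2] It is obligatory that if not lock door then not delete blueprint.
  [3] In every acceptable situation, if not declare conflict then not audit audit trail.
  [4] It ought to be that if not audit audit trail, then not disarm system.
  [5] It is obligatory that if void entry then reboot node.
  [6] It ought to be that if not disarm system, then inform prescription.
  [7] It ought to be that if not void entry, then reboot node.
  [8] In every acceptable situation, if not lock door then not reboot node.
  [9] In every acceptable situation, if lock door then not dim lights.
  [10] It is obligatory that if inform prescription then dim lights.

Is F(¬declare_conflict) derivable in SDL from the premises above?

Yes

By case analysis on void_entry: premise 5 gives O(void_entry → reboot_node) and premise 7 gives O(¬void_entry → reboot_node), so O(reboot_node) either way.
Premise 8, O(¬lock_door → ¬reboot_node), contraposes to O(reboot_node → lock_door); with O(reboot_node) we get O(lock_door).
Applying K to premise 9 (O(lock_door → ¬dim_lights)) and O(lock_door) yields O(¬dim_lights).
The contrapositive of premise 10 (O(inform_prescription → dim_lights)) is O(¬dim_lights → ¬inform_prescription), and O(¬dim_lights) is already established, so O(¬inform_prescription).
The contrapositive of premise 6 (O(¬disarm_system → inform_prescription)) is O(¬inform_prescription → disarm_system), and O(¬inform_prescription) is already established, so O(disarm_system).
Premise 4, O(¬audit_audit_trail → ¬disarm_system), contraposes to O(disarm_system → audit_audit_trail); with O(disarm_system) we get O(audit_audit_trail).
The contrapositive of premise 3 (O(¬declare_conflict → ¬audit_audit_trail)) is O(audit_audit_trail → declare_conflict), and O(audit_audit_trail) is already established, so O(declare_conflict).
Premises 1, 2 do not contribute to this derivation.
So O(declare_conflict) holds, i.e. F(¬declare_conflict). The claim follows.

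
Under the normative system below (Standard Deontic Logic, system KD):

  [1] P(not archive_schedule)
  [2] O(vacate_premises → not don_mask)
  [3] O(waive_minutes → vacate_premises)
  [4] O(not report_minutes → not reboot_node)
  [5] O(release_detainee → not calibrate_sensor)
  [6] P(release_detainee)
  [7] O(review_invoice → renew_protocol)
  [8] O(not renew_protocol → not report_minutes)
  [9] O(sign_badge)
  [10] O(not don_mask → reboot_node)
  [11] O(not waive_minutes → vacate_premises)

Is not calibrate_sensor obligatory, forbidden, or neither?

Premise 5 is O(release_detainee → not calibrate_sensor), but O(release_detainee) is not derivable from the premises (the permission P(release_detainee) asserts only not O(not release_detainee), not O(release_detainee)), so it does not yield O(not calibrate_sensor).
No premise or chain of K-axiom applications forces O(not calibrate_sensor), and none forces O(calibrate_sensor). So not calibrate_sensor is neither obligatory nor forbidden under these norms.

Neither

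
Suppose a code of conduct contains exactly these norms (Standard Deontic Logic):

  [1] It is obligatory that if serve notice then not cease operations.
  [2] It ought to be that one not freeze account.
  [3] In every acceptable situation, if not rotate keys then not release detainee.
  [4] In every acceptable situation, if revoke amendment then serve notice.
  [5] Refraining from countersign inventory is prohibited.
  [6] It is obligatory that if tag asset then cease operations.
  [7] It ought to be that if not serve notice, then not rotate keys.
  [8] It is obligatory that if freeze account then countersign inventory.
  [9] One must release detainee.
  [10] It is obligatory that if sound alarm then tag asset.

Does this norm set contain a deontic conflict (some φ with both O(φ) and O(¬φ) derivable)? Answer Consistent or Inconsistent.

Consistent

Premise 8 is O(freeze_account → countersign_inventory); even if O(countersign_inventory) held, inferring O(freeze_account) would be affirming the consequent — invalid.
So O(freeze_account) is not derivable, and the apparent clash with O(¬freeze_account) does not arise.
A world satisfying every obligation exists (e.g. cease_operations=false, countersign_inventory=true, freeze_account=false, release_detainee=true, revoke_amendment=false, rotate_keys=true, serve_notice=true, sound_alarm=false, tag_asset=false); no atom is both obligatory and forbidden, so the set is consistent.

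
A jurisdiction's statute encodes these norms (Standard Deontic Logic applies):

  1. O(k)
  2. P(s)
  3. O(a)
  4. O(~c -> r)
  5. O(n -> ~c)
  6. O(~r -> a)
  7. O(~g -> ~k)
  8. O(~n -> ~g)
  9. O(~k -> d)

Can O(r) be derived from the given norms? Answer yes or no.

From premise 1 we have O(k).
Premise 7, O(~g -> ~k), contraposes to O(k -> g); with O(k) we get O(g).
The contrapositive of premise 8 (O(~n -> ~g)) is O(g -> n), and O(g) is already established, so O(n).
Applying K to premise 5 (O(n -> ~c)) and O(n) yields O(~c).
Premise 4 is O(~c -> r); since O(~c), deontic closure gives O(r).
Premises 2, 3, 6, 9 do not contribute to this derivation.
So O(r) follows.

Yes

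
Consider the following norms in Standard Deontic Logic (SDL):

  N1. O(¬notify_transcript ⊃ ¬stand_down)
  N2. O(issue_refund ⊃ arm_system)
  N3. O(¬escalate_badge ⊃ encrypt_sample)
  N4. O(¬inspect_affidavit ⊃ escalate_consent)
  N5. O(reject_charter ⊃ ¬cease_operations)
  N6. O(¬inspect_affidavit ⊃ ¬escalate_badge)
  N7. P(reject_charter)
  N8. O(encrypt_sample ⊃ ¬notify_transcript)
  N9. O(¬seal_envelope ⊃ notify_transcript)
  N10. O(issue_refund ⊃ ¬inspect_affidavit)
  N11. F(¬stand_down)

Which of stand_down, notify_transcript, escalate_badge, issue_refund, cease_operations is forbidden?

issue_refund

F(¬stand_down) at premise 11 means O(stand_down).
Premise 1, O(¬notify_transcript ⊃ ¬stand_down), contraposes to O(stand_down ⊃ notify_transcript); with O(stand_down) we get O(notify_transcript).
Premise 8, O(encrypt_sample ⊃ ¬notify_transcript), contraposes to O(notify_transcript ⊃ ¬encrypt_sample); with O(notify_transcript) we get O(¬encrypt_sample).
The contrapositive of premise 3 (O(¬escalate_badge ⊃ encrypt_sample)) is O(¬encrypt_sample ⊃ escalate_badge), and O(¬encrypt_sample) is already established, so O(escalate_badge).
Premise 6, O(¬inspect_affidavit ⊃ ¬escalate_badge), contraposes to O(escalate_badge ⊃ inspect_affidavit); with O(escalate_badge) we get O(inspect_affidavit).
Premise 10 is O(issue_refund ⊃ ¬inspect_affidavit); contrapositively O(inspect_affidavit ⊃ ¬issue_refund). Since O(inspect_affidavit) holds, K gives O(¬issue_refund).
So O(¬issue_refund) holds, i.e. issue_refund is forbidden. None of the other listed options is forbidden under the premises.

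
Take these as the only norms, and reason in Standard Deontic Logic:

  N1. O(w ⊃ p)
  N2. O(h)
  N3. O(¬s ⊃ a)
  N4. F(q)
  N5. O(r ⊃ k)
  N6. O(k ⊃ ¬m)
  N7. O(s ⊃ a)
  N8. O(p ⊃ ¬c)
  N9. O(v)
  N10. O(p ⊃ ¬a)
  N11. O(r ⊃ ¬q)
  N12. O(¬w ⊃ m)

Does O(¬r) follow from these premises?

Premises 3 and 7 cover both cases: O(¬s ⊃ a) and O(s ⊃ a). Since ¬s ∨ s is a tautology, O(a) follows.
The contrapositive of premise 10 (O(p ⊃ ¬a)) is O(a ⊃ ¬p), and O(a) is already established, so O(¬p).
Premise 1 is O(w ⊃ p); contrapositively O(¬p ⊃ ¬w). Since O(¬p) holds, K gives O(¬w).
From O(¬w) and premise 12, O(¬w ⊃ m), we obtain O(m).
Premise 6 is O(k ⊃ ¬m); contrapositively O(m ⊃ ¬k). Since O(m) holds, K gives O(¬k).
Premise 5 is O(r ⊃ k); contrapositively O(¬k ⊃ ¬r). Since O(¬k) holds, K gives O(¬r).
Premises 2, 4, 8, 9, 11 do not contribute to this derivation.
So O(¬r) follows.

Yes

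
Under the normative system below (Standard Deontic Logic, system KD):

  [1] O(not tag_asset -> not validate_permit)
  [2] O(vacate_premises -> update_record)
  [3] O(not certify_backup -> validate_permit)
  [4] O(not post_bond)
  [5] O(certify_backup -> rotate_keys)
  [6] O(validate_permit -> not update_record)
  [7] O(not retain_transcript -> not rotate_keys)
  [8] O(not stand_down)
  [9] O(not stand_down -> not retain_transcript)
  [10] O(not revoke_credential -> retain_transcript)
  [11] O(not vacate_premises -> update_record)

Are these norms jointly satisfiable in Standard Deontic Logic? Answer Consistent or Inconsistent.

Inconsistent

Premises 2 and 11 cover both cases: O(vacate_premises -> update_record) and O(not vacate_premises -> update_record). Since vacate_premises ∨ not vacate_premises is a tautology, O(update_record) follows.
Premise 6, O(validate_permit -> not update_record), contraposes to O(update_record -> not validate_permit); with O(update_record) we get O(not validate_permit).
The contrapositive of premise 3 (O(not certify_backup -> validate_permit)) is O(not validate_permit -> certify_backup), and O(not validate_permit) is already established, so O(certify_backup).
From O(certify_backup) and premise 5, O(certify_backup -> rotate_keys), we obtain O(rotate_keys).
Premise 7 is O(not retain_transcript -> not rotate_keys); contrapositively O(rotate_keys -> retain_transcript). Since O(rotate_keys) holds, K gives O(retain_transcript).
Premise 9 is O(not stand_down -> not retain_transcript); contrapositively O(retain_transcript -> stand_down). Since O(retain_transcript) holds, K gives O(stand_down).
But premise 8 directly asserts O(not stand_down).
We now have both O(stand_down) and O(not stand_down) — stand_down is simultaneously obligatory and forbidden, violating the D-axiom.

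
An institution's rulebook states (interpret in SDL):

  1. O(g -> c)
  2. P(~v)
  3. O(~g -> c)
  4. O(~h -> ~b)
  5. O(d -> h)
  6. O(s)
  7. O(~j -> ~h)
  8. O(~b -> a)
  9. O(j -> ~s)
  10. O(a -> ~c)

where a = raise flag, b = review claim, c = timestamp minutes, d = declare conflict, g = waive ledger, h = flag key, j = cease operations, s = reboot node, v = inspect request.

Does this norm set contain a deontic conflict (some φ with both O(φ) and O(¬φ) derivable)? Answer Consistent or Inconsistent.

Inconsistent

By case analysis on g: premise 1 gives O(g -> c) and premise 3 gives O(~g -> c), so O(c) either way.
Premise 10 is O(a -> ~c); contrapositively O(c -> ~a). Since O(c) holds, K gives O(~a).
The contrapositive of premise 8 (O(~b -> a)) is O(~a -> b), and O(~a) is already established, so O(b).
Premise 4, O(~h -> ~b), contraposes to O(b -> h); with O(b) we get O(h).
Premise 7 is O(~j -> ~h); contrapositively O(h -> j). Since O(h) holds, K gives O(j).
Premise 9 is O(j -> ~s); since O(j), deontic closure gives O(~s).
But premise 6 directly asserts O(s).
We now have both O(~s) and O(s) — s is simultaneously obligatory and forbidden, violating the D-axiom.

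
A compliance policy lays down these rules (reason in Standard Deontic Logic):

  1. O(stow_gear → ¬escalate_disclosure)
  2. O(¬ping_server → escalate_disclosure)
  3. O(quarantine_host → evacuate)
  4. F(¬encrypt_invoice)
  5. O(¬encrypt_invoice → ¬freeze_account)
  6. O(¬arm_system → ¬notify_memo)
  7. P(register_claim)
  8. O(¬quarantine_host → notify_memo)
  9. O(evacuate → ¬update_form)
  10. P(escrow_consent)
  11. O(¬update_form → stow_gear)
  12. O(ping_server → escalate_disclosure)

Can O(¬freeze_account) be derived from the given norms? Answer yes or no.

No

Premise 5 is O(¬encrypt_invoice → ¬freeze_account), but O(¬encrypt_invoice) is not derivable from the premises, so it does not yield O(¬freeze_account).
No other premise forces O(¬freeze_account). An ideal world satisfying every premise can still have ¬freeze_account false, so O(¬freeze_account) is not derivable.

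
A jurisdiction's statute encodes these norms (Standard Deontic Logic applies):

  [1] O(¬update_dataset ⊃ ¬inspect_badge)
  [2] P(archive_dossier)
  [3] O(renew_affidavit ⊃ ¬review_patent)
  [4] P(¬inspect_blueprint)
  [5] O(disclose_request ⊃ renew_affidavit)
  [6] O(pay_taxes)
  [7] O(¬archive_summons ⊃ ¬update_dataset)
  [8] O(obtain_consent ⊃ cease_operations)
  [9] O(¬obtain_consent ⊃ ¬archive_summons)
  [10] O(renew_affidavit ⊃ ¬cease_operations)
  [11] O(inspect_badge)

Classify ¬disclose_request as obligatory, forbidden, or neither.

From premise 11 we have O(inspect_badge).
Premise 1 is O(¬update_dataset ⊃ ¬inspect_badge); contrapositively O(inspect_badge ⊃ update_dataset). Since O(inspect_badge) holds, K gives O(update_dataset).
Premise 7, O(¬archive_summons ⊃ ¬update_dataset), contraposes to O(update_dataset ⊃ archive_summons); with O(update_dataset) we get O(archive_summons).
Premise 9, O(¬obtain_consent ⊃ ¬archive_summons), contraposes to O(archive_summons ⊃ obtain_consent); with O(archive_summons) we get O(obtain_consent).
Applying K to premise 8 (O(obtain_consent ⊃ cease_operations)) and O(obtain_consent) yields O(cease_operations).
Premise 10, O(renew_affidavit ⊃ ¬cease_operations), contraposes to O(cease_operations ⊃ ¬renew_affidavit); with O(cease_operations) we get O(¬renew_affidavit).
Premise 5, O(disclose_request ⊃ renew_affidavit), contraposes to O(¬renew_affidavit ⊃ ¬disclose_request); with O(¬renew_affidavit) we get O(¬disclose_request).
Premises 2, 3, 4, 6 do not contribute to this derivation.
Hence ¬disclose_request is obligatory.

Obligatory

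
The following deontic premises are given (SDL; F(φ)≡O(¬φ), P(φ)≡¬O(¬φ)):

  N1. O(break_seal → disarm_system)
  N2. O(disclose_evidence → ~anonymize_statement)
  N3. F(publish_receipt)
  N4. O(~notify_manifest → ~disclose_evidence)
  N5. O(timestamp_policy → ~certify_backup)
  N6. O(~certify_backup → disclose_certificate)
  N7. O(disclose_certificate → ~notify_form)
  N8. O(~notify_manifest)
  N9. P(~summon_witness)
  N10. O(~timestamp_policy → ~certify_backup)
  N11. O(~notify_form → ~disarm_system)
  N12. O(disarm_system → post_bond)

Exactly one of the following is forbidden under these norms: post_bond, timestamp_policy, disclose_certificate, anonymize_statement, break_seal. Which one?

break_seal

Premises 5 and 10 are O(timestamp_policy → ~certify_backup) and O(~timestamp_policy → ~certify_backup); every ideal world satisfies timestamp_policy or ~timestamp_policy, so in either case ~certify_backup holds — hence O(~certify_backup).
With premise 6, O(~certify_backup → disclose_certificate), the K-axiom yields O(disclose_certificate).
Applying K to premise 7 (O(disclose_certificate → ~notify_form)) and O(disclose_certificate) yields O(~notify_form).
Premise 11 is O(~notify_form → ~disarm_system); since O(~notify_form), deontic closure gives O(~disarm_system).
Premise 1, O(break_seal → disarm_system), contraposes to O(~disarm_system → ~break_seal); with O(~disarm_system) we get O(~break_seal).
So O(~break_seal) holds, i.e. break_seal is forbidden. None of the other listed options is forbidden under the premises.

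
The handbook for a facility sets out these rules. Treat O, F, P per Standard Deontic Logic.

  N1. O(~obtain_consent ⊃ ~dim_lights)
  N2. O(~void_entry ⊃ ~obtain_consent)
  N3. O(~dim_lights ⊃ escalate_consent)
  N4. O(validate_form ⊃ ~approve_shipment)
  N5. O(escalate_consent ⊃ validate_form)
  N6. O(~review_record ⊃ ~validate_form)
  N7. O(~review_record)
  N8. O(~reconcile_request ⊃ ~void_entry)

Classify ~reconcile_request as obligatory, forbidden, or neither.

Premise 7 gives O(~review_record).
With premise 6, O(~review_record ⊃ ~validate_form), the K-axiom yields O(~validate_form).
Premise 5 is O(escalate_consent ⊃ validate_form); contrapositively O(~validate_form ⊃ ~escalate_consent). Since O(~validate_form) holds, K gives O(~escalate_consent).
Premise 3 is O(~dim_lights ⊃ escalate_consent); contrapositively O(~escalate_consent ⊃ dim_lights). Since O(~escalate_consent) holds, K gives O(dim_lights).
Premise 1 is O(~obtain_consent ⊃ ~dim_lights); contrapositively O(dim_lights ⊃ obtain_consent). Since O(dim_lights) holds, K gives O(obtain_consent).
Premise 2, O(~void_entry ⊃ ~obtain_consent), contraposes to O(obtain_consent ⊃ void_entry); with O(obtain_consent) we get O(void_entry).
Premise 8 is O(~reconcile_request ⊃ ~void_entry); contrapositively O(void_entry ⊃ reconcile_request). Since O(void_entry) holds, K gives O(reconcile_request).
Premise 4 does not contribute to this derivation.
Thus O(reconcile_request), which is F(~reconcile_request): ~reconcile_request is forbidden.

Forbidden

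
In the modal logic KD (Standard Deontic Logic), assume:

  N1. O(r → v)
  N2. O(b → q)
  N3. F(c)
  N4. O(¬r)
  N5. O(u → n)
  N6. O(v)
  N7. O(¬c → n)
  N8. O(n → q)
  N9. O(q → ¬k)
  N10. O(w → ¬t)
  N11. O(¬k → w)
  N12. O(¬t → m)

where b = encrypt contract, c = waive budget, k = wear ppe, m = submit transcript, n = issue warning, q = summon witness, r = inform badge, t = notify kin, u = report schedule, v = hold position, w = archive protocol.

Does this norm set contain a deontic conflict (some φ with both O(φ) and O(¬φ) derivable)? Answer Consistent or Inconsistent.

Premise 1 is O(r → v); even if O(v) held, inferring O(r) would be affirming the consequent — invalid.
So O(r) is not derivable, and the apparent clash with O(¬r) does not arise.
A world satisfying every obligation exists (e.g. b=false, c=false, k=false, m=true, n=true, q=true, r=false, t=false, u=false, v=true, w=true); no atom is both obligatory and forbidden, so the set is consistent.

Consistent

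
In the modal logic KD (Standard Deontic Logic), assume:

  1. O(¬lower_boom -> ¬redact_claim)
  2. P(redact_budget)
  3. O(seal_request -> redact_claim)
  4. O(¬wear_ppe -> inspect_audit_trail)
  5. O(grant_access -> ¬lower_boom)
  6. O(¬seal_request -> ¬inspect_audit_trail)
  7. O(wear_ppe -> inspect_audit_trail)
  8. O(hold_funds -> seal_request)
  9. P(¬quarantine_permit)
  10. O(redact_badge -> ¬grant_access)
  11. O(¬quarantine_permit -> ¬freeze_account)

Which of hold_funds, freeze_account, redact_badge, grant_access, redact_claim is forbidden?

grant_access

Premises 7 and 4 are O(wear_ppe -> inspect_audit_trail) and O(¬wear_ppe -> inspect_audit_trail); every ideal world satisfies wear_ppe or ¬wear_ppe, so in either case inspect_audit_trail holds — hence O(inspect_audit_trail).
Premise 6, O(¬seal_request -> ¬inspect_audit_trail), contraposes to O(inspect_audit_trail -> seal_request); with O(inspect_audit_trail) we get O(seal_request).
With premise 3, O(seal_request -> redact_claim), the K-axiom yields O(redact_claim).
Premise 1, O(¬lower_boom -> ¬redact_claim), contraposes to O(redact_claim -> lower_boom); with O(redact_claim) we get O(lower_boom).
The contrapositive of premise 5 (O(grant_access -> ¬lower_boom)) is O(lower_boom -> ¬grant_access), and O(lower_boom) is already established, so O(¬grant_access).
So O(¬grant_access) holds, i.e. grant_access is forbidden. None of the other listed options is forbidden under the premises.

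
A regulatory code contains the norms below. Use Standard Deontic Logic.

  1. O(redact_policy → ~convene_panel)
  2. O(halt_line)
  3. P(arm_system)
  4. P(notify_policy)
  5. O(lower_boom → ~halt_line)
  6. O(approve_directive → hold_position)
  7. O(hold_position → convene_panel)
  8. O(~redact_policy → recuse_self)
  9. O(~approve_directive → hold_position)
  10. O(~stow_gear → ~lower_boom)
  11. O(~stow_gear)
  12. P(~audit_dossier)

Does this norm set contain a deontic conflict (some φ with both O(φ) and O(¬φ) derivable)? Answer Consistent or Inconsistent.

Consistent

Premise 5 is O(lower_boom → ~halt_line), but O(lower_boom) is not derivable from the premises, so it does not yield O(~halt_line).
So O(~halt_line) is not derivable, and the apparent clash with O(halt_line) does not arise.
A world satisfying every obligation exists (e.g. approve_directive=false, arm_system=false, audit_dossier=false, convene_panel=true, halt_line=true, hold_position=true, lower_boom=false, notify_policy=false, recuse_self=true, redact_policy=false, stow_gear=false); no atom is both obligatory and forbidden, so the set is consistent.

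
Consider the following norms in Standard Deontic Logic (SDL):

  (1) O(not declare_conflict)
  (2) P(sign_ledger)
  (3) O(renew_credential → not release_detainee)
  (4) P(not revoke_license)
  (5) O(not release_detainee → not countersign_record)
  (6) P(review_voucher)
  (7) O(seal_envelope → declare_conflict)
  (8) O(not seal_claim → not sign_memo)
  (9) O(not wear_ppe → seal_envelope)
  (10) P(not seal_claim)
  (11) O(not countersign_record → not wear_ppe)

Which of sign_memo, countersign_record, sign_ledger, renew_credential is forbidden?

From premise 1 we have O(not declare_conflict).
Premise 7, O(seal_envelope → declare_conflict), contraposes to O(not declare_conflict → not seal_envelope); with O(not declare_conflict) we get O(not seal_envelope).
Premise 9 is O(not wear_ppe → seal_envelope); contrapositively O(not seal_envelope → wear_ppe). Since O(not seal_envelope) holds, K gives O(wear_ppe).
The contrapositive of premise 11 (O(not countersign_record → not wear_ppe)) is O(wear_ppe → countersign_record), and O(wear_ppe) is already established, so O(countersign_record).
Premise 5, O(not release_detainee → not countersign_record), contraposes to O(countersign_record → release_detainee); with O(countersign_record) we get O(release_detainee).
Premise 3 is O(renew_credential → not release_detainee); contrapositively O(release_detainee → not renew_credential). Since O(release_detainee) holds, K gives O(not renew_credential).
So O(not renew_credential) holds, i.e. renew_credential is forbidden. None of the other listed options is forbidden under the premises.

renew_credential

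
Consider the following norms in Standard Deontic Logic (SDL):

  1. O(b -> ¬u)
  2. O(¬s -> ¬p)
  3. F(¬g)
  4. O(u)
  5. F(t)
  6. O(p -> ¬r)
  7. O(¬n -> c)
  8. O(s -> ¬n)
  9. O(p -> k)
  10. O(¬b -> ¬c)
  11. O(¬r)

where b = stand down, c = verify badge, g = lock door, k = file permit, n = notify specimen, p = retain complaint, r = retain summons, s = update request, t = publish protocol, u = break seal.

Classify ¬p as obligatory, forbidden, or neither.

Obligatory

From premise 4 we have O(u).
Premise 1, O(b -> ¬u), contraposes to O(u -> ¬b); with O(u) we get O(¬b).
With premise 10, O(¬b -> ¬c), the K-axiom yields O(¬c).
The contrapositive of premise 7 (O(¬n -> c)) is O(¬c -> n), and O(¬c) is already established, so O(n).
Premise 8 is O(s -> ¬n); contrapositively O(n -> ¬s). Since O(n) holds, K gives O(¬s).
Premise 2 is O(¬s -> ¬p); since O(¬s), deontic closure gives O(¬p).
Premises 3, 5, 6, 9, 11 do not contribute to this derivation.
Hence ¬p is obligatory.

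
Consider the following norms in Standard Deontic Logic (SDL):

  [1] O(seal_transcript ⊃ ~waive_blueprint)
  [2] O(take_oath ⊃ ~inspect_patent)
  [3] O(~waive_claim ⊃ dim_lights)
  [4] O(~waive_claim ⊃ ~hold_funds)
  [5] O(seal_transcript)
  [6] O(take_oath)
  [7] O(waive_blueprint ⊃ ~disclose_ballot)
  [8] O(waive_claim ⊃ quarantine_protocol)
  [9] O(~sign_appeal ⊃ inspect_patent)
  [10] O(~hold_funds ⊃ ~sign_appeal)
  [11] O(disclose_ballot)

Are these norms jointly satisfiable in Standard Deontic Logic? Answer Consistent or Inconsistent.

Consistent

Premise 7 is O(waive_blueprint ⊃ ~disclose_ballot), but O(waive_blueprint) is not derivable from the premises, so it does not yield O(~disclose_ballot).
So O(~disclose_ballot) is not derivable, and the apparent clash with O(disclose_ballot) does not arise.
A world satisfying every obligation exists (e.g. dim_lights=false, disclose_ballot=true, hold_funds=true, inspect_patent=false, quarantine_protocol=true, seal_transcript=true, sign_appeal=true, take_oath=true, waive_blueprint=false, waive_claim=true); no atom is both obligatory and forbidden, so the set is consistent.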